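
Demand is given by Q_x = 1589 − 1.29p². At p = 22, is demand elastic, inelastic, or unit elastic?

At p = 22, Q_x = 964.64.
dQ_x/dp = −2·1.29·p = −56.76.
Point elasticity E = (dQ_x/dp)·(p/Q_x) = -56.76 × 22/964.64 ≈ -1.294.
|E| ≈ 1.294 > 1, so demand is elastic.

elastic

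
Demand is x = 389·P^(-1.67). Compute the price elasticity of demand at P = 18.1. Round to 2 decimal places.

-1.67

For a Cobb–Douglas (constant-elasticity) form x = A·P^α·…, the elasticity with respect to P equals the exponent α at every point.
Here the exponent on P is -1.67, so the price elasticity of demand is -1.67.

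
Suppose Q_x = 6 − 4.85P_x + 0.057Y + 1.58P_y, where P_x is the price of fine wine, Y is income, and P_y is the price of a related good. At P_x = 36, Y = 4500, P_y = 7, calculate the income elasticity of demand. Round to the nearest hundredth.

At the given point, Q_x = 6 − 4.85(36) + 0.057(4500) + 1.58(7) = 6 − 174.6 + 256.5 + 11.06 = 98.96.
∂Q_x/∂Y = +0.057, so E_I = 0.057·(4500/98.96) ≈ 2.59.
E_I > 1: normal good (luxury).

2.59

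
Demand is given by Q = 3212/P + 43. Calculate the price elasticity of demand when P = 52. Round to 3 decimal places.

At P = 52, Q = 104.7692.
dQ/dP = −3212/P² = −1.1879.
Point elasticity E = (dQ/dP)·(P/Q) = -1.1879 × 52/104.7692 ≈ -0.590.
|E| < 1, so demand is inelastic at this price.

-0.590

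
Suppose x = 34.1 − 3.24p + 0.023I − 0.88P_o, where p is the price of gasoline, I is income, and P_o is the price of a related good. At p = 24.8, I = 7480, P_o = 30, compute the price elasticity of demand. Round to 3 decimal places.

x = 34.1 − 3.24(24.8) + 0.023(7480) − 0.88(30) = 34.1 − 80.352 + 172.04 − 26.4 = 99.388.
∂x/∂p = −3.24, so E_p = (−3.24)·(24.8/99.388) ≈ -0.808.
|E_p| < 1: demand is inelastic.

-0.808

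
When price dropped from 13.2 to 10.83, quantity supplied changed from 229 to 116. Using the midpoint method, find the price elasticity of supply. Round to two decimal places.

3.32

%ΔQ = (116 − 229)/[(229 + 116)/2] = -113/172.5 ≈ -0.6551.
%ΔP = (10.83 − 13.2)/[(13.2 + 10.83)/2] = -2.37/12.015 ≈ -0.1973.
Arc elasticity E = %ΔQ/%ΔP ≈ -0.6551/-0.1973 ≈ 3.32.
|E| > 1: supply is elastic over this range.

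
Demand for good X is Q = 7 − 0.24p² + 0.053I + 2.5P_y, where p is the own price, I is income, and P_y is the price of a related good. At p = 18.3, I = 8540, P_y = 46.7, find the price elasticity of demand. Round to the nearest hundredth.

Q = 7 − 0.24(18.3)² + 0.053(8540) + 2.5(46.7) = 7 − 80.3736 + 452.62 + 116.75 = 495.9964.
∂Q/∂p = −2·0.24·p = -8.784, so E_p = -8.784·(18.3/495.9964) ≈ -0.32.
|E_p| < 1: demand is inelastic.

-0.32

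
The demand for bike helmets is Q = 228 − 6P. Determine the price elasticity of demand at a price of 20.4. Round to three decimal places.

-1.159

At P = 20.4, Q = 105.6.
dQ/dP = −6.
Point elasticity E = (dQ/dP)·(P/Q) = -6 × 20.4/105.6 ≈ -1.159.
|E| > 1, so demand is elastic at this price.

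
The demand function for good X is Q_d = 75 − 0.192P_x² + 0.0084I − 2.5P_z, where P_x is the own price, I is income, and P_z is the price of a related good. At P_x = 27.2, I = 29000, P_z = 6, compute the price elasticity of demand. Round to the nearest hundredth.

-1.76

At the given point, Q_d = 75 − 0.192(27.2)² + 0.0084(29000) − 2.5(6) = 75 − 142.0493 + 243.6 − 15 = 161.5507.
∂Q_d/∂P_x = −2·0.192·P_x = -10.4448, so E_p = -10.4448·(27.2/161.5507) ≈ -1.76.
|E_p| > 1: demand is elastic.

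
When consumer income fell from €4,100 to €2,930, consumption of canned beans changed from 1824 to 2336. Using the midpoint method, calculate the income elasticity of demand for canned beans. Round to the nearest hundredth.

-0.74

%ΔQ = (2336 − 1824)/[(1824+2336)/2] = 512/2080 ≈ 0.2462.
%ΔI = (2,930 − 4,100)/[(4,100+2,930)/2] = -1170/3515 ≈ -0.3329.
E_I = %ΔQ/%ΔI ≈ -0.74.
E_I < 0: inferior good.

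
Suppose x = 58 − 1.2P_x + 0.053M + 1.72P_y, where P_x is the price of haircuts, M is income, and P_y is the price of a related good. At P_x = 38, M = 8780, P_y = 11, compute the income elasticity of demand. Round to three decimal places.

0.937

Evaluating quantity at (P_x, M, P_y) gives x = 58 − 1.2(38) + 0.053(8780) + 1.72(11) = 58 − 45.6 + 465.34 + 18.92 = 496.66.
∂x/∂M = +0.053, so E_I = 0.053·(8780/496.66) ≈ 0.937.
E_I ∈ (0,1): normal good (necessity).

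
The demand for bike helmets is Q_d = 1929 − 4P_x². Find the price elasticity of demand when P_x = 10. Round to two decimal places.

-0.52

At P_x = 10, Q_d = 1529.
dQ_d/dP_x = −2·4·P_x = −80.
Point elasticity E = (dQ_d/dP_x)·(P_x/Q_d) = -80 × 10/1529 ≈ -0.52.
|E| < 1, so demand is inelastic at this price.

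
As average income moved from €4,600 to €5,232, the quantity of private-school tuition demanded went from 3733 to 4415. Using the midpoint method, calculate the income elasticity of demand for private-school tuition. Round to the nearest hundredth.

1.30

%ΔQ = (4415 − 3733)/[(3733+4415)/2] = 682/4074 ≈ 0.1674.
%ΔI = (5,232 − 4,600)/[(4,600+5,232)/2] = 632/4916 ≈ 0.1286.
E_I = %ΔQ/%ΔI ≈ 1.30.
E_I > 1: normal good (luxury).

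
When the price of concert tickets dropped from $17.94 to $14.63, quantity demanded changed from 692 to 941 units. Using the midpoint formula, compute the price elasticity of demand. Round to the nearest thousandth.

%Δq = (941 − 692)/[(692 + 941)/2] = 249/816.5 ≈ 0.3050.
%ΔP = (14.63 − 17.94)/[(17.94 + 14.63)/2] = -3.31/16.285 ≈ -0.2033.
Arc elasticity E = %Δq/%ΔP ≈ 0.3050/-0.2033 ≈ -1.500.
|E| > 1: demand is elastic over this range.

-1.500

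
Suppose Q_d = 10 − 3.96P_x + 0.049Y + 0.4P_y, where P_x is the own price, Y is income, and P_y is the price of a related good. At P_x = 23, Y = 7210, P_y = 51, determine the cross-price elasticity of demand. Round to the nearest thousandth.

At the given point, Q_d = 10 − 3.96(23) + 0.049(7210) + 0.4(51) = 10 − 91.08 + 353.29 + 20.4 = 292.61.
∂Q_d/∂P_y = +0.4, so E_xy = 0.4·(51/292.61) ≈ 0.070.
E_xy > 0: the goods are substitutes.

0.070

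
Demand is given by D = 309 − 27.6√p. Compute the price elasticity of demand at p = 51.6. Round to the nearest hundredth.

At p = 51.6, D = 110.7405.
dD/dp = −27.6/(2√p) = −27.6/(2·7.1833).
Point elasticity E = (dD/dp)·(p/D) = -1.9211 × 51.6/110.7405 ≈ -0.90.
|E| < 1, so demand is inelastic at this price.

-0.90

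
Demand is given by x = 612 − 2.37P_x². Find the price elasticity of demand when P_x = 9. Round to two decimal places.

At P_x = 9, x = 420.03.
dx/dP_x = −2·2.37·P_x = −42.66.
Point elasticity E = (dx/dP_x)·(P_x/x) = -42.66 × 9/420.03 ≈ -0.91.
|E| < 1, so demand is inelastic at this price.

-0.91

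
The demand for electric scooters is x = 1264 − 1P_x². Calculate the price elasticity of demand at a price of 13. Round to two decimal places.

At P_x = 13, x = 1095.
dx/dP_x = −2·1·P_x = −26.
Point elasticity E = (dx/dP_x)·(P_x/x) = -26 × 13/1095 ≈ -0.31.
|E| < 1, so demand is inelastic at this price.

-0.31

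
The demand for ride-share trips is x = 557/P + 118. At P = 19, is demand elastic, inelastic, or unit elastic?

At P = 19, x = 147.3158.
dx/dP = −557/P² = −1.5429.
Point elasticity E = (dx/dP)·(P/x) = -1.5429 × 19/147.3158 ≈ -0.199.
|E| ≈ 0.199 < 1, so demand is inelastic.

inelastic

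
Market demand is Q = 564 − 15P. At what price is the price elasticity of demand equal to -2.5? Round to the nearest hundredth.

Set −bP/(a − bP) = −2.5 ⇒ bP = 2.5(a − bP) ⇒ bP(1+2.5) = 2.5·a.
P = 2.5·564/(15·3.5) ≈ 26.86.

26.86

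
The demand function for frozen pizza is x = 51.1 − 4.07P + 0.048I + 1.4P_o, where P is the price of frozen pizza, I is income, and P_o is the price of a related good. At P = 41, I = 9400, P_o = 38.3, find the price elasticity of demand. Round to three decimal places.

x = 51.1 − 4.07(41) + 0.048(9400) + 1.4(38.3) = 51.1 − 166.87 + 451.2 + 53.62 = 389.05.
∂x/∂P = −4.07, so E_p = (−4.07)·(41/389.05) ≈ -0.429.
|E_p| < 1: demand is inelastic.

-0.429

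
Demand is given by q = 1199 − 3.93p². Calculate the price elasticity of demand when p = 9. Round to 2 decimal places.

-0.72

At p = 9, q = 880.67.
dq/dp = −2·3.93·p = −70.74.
Point elasticity E = (dq/dp)·(p/q) = -70.74 × 9/880.67 ≈ -0.72.
|E| < 1, so demand is inelastic at this price.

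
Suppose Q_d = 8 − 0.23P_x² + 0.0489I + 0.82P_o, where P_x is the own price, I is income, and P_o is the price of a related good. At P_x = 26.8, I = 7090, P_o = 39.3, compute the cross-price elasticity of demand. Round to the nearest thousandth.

Q_d = 8 − 0.23(26.8)² + 0.0489(7090) + 0.82(39.3) = 8 − 165.1952 + 346.701 + 32.226 = 221.7318.
∂Q_d/∂P_o = +0.82, so E_xy = 0.82·(39.3/221.7318) ≈ 0.145.
E_xy > 0: the goods are substitutes.

0.145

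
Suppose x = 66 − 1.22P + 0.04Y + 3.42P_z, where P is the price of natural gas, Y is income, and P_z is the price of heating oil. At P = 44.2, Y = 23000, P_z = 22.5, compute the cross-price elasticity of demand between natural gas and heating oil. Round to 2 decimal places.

0.08

Substituting, x = 66 − 1.22(44.2) + 0.04(23000) + 3.42(22.5) = 66 − 53.924 + 920 + 76.95 = 1009.026.
∂x/∂P_z = +3.42, so E_xy = 3.42·(22.5/1009.026) ≈ 0.08.
E_xy > 0: the goods are substitutes.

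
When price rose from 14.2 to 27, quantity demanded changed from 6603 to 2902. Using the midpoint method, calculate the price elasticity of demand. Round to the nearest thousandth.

-1.253

%Δq = (2902 − 6603)/[(6603 + 2902)/2] = -3701/4752.5 ≈ -0.7787.
%Δp = (27 − 14.2)/[(14.2 + 27)/2] = 12.8/20.6 ≈ 0.6214.
Arc elasticity E = %Δq/%Δp ≈ -0.7787/0.6214 ≈ -1.253.
|E| > 1: demand is elastic over this range.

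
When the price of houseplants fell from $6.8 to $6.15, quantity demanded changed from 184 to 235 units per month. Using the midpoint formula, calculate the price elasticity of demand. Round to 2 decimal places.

-2.43

%Δq = (235 − 184)/[(184 + 235)/2] = 51/209.5 ≈ 0.2434.
%ΔP = (6.15 − 6.8)/[(6.8 + 6.15)/2] = -0.65/6.475 ≈ -0.1004.
Arc elasticity E = %Δq/%ΔP ≈ 0.2434/-0.1004 ≈ -2.43.
|E| > 1: demand is elastic over this range.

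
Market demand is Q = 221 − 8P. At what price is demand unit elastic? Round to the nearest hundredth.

For linear demand Q = a − bP, E = −bP/(a − bP). |E| = 1 ⇒ bP = a − bP ⇒ P = a/(2b).
P = 221/(2·8) ≈ 13.81.

13.81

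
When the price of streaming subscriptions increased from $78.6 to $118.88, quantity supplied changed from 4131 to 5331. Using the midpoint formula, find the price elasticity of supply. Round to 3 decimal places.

0.622

%Δq = (5331 − 4131)/[(4131 + 5331)/2] = 1200/4731 ≈ 0.2536.
%Δp = (118.88 − 78.6)/[(78.6 + 118.88)/2] = 40.28/98.74 ≈ 0.4079.
Arc elasticity E = %Δq/%Δp ≈ 0.2536/0.4079 ≈ 0.622.
|E| < 1: supply is inelastic over this range.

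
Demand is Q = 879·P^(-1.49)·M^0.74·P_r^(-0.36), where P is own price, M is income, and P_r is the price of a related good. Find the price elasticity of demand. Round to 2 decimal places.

-1.49

For a Cobb–Douglas (constant-elasticity) form Q = A·P^α·…, the elasticity with respect to P equals the exponent α at every point.
Here the exponent on P is -1.49, so the price elasticity of demand is -1.49.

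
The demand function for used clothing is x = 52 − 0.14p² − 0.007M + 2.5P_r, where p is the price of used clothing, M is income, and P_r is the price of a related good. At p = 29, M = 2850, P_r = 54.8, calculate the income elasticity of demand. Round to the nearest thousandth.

-0.389

x = 52 − 0.14(29)² − 0.007(2850) + 2.5(54.8) = 52 − 117.74 − 19.95 + 137 = 51.31.
∂x/∂M = −0.007, so E_I = -0.007·(2850/51.31) ≈ -0.389.
E_I < 0: inferior good.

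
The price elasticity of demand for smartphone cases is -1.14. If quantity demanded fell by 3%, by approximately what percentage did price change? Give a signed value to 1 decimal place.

%ΔQ ≈ E × %ΔP ⇒ %ΔP = %ΔQ / E = (-3%)/(-1.14) ≈ 2.6%.

2.6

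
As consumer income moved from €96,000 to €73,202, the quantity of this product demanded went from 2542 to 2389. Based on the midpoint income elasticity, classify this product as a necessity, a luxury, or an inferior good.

necessity

%ΔQ = (2389 − 2542)/[(2542+2389)/2] = -153/2465.5 ≈ -0.0621.
%ΔI = (73,202 − 96,000)/[(96,000+73,202)/2] = -22798/84601 ≈ -0.2695.
E_I = %ΔQ/%ΔI ≈ 0.230.
E_I ∈ (0,1): normal good (necessity).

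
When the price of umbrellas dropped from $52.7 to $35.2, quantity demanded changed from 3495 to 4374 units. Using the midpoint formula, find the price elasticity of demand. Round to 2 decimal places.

-0.56

%ΔQ = (4374 − 3495)/[(3495 + 4374)/2] = 879/3934.5 ≈ 0.2234.
%ΔP = (35.2 − 52.7)/[(52.7 + 35.2)/2] = -17.5/43.95 ≈ -0.3982.
Arc elasticity E = %ΔQ/%ΔP ≈ 0.2234/-0.3982 ≈ -0.56.
|E| < 1: demand is inelastic over this range.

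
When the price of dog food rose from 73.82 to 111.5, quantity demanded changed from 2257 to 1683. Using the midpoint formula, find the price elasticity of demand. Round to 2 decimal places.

-0.72

%ΔQ = (1683 − 2257)/[(2257 + 1683)/2] = -574/1970 ≈ -0.2914.
%ΔP = (111.5 − 73.82)/[(73.82 + 111.5)/2] = 37.68/92.66 ≈ 0.4066.
Arc elasticity E = %ΔQ/%ΔP ≈ -0.2914/0.4066 ≈ -0.72.
|E| < 1: demand is inelastic over this range.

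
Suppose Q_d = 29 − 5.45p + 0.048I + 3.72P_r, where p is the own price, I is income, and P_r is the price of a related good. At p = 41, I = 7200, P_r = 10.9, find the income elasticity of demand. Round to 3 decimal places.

At the given point, Q_d = 29 − 5.45(41) + 0.048(7200) + 3.72(10.9) = 29 − 223.45 + 345.6 + 40.548 = 191.698.
∂Q_d/∂I = +0.048, so E_I = 0.048·(7200/191.698) ≈ 1.803.
E_I > 1: normal good (luxury).

1.803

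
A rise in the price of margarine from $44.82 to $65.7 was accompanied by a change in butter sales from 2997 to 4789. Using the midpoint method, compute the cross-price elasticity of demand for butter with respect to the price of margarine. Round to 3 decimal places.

1.218

%ΔQ_x = (4789 − 2997)/[(2997+4789)/2] = 1792/3893 ≈ 0.4603.
%ΔP_y = (65.7 − 44.82)/[(44.82+65.7)/2] ≈ 0.3779.
E_xy = 0.4603/0.3779 ≈ 1.218.
E_xy > 0, so butter and margarine are substitutes.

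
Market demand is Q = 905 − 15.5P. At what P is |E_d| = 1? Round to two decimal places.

For linear demand Q = a − bP, E = −bP/(a − bP). |E| = 1 ⇒ bP = a − bP ⇒ P = a/(2b).
P = 905/(2·15.5) ≈ 29.19.

29.19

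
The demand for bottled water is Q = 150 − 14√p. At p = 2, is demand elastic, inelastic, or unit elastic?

inelastic

At p = 2, Q = 130.201.
dQ/dp = −14/(2√p) = −14/(2·1.4142).
Point elasticity E = (dQ/dp)·(p/Q) = -4.9497 × 2/130.201 ≈ -0.076.
|E| ≈ 0.076 < 1, so demand is inelastic.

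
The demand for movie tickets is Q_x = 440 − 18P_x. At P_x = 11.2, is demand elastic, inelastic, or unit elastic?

At P_x = 11.2, Q_x = 238.4.
dQ_x/dP_x = −18.
Point elasticity E = (dQ_x/dP_x)·(P_x/Q_x) = -18 × 11.2/238.4 ≈ -0.846.
|E| ≈ 0.846 < 1, so demand is inelastic.

inelastic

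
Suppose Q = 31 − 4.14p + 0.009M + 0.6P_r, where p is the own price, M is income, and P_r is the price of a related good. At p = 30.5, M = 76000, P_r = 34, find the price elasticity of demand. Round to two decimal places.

-0.21

At the given point, Q = 31 − 4.14(30.5) + 0.009(76000) + 0.6(34) = 31 − 126.27 + 684 + 20.4 = 609.13.
∂Q/∂p = −4.14, so E_p = (−4.14)·(30.5/609.13) ≈ -0.21.
|E_p| < 1: demand is inelastic.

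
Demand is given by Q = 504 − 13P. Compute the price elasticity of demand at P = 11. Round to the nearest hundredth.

-0.40

At P = 11, Q = 361.
dQ/dP = −13.
Point elasticity E = (dQ/dP)·(P/Q) = -13 × 11/361 ≈ -0.40.
|E| < 1, so demand is inelastic at this price.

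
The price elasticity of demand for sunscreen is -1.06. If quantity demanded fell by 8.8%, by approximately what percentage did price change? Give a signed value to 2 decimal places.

8.30

%ΔQ ≈ E × %ΔP ⇒ %ΔP = %ΔQ / E = (-8.8%)/(-1.06) ≈ 8.30%.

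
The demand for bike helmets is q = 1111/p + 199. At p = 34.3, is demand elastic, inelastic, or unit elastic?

At p = 34.3, q = 231.3907.
dq/dp = −1111/p² = −0.9443.
Point elasticity E = (dq/dp)·(p/q) = -0.9443 × 34.3/231.3907 ≈ -0.140.
|E| ≈ 0.140 < 1, so demand is inelastic.

inelastic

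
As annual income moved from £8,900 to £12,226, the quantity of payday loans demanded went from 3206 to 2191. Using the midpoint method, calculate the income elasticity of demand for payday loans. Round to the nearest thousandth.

-1.195

%ΔQ = (2191 − 3206)/[(3206+2191)/2] = -1015/2698.5 ≈ -0.3761.
%ΔY = (12,226 − 8,900)/[(8,900+12,226)/2] = 3326/10563 ≈ 0.3149.
E_I = %ΔQ/%ΔY ≈ -1.195.
E_I < 0: inferior good.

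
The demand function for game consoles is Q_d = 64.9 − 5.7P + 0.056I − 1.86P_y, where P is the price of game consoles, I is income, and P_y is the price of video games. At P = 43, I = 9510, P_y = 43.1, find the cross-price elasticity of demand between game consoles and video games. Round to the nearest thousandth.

-0.295

Substituting, Q_d = 64.9 − 5.7(43) + 0.056(9510) − 1.86(43.1) = 64.9 − 245.1 + 532.56 − 80.166 = 272.194.
∂Q_d/∂P_y = −1.86, so E_xy = -1.86·(43.1/272.194) ≈ -0.295.
E_xy < 0: the goods are complements.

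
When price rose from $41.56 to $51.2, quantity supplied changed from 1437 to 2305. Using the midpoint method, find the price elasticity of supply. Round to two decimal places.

%ΔQ = (2305 − 1437)/[(1437 + 2305)/2] = 868/1871 ≈ 0.4639.
%ΔP = (51.2 − 41.56)/[(41.56 + 51.2)/2] = 9.64/46.38 ≈ 0.2078.
Arc elasticity E = %ΔQ/%ΔP ≈ 0.4639/0.2078 ≈ 2.23.
|E| > 1: supply is elastic over this range.

2.23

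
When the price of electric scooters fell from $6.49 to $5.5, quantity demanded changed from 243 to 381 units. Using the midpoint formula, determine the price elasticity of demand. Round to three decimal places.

%Δq = (381 − 243)/[(243 + 381)/2] = 138/312 ≈ 0.4423.
%Δp = (5.5 − 6.49)/[(6.49 + 5.5)/2] = -0.99/5.995 ≈ -0.1651.
Arc elasticity E = %Δq/%Δp ≈ 0.4423/-0.1651 ≈ -2.678.
|E| > 1: demand is elastic over this range.

-2.678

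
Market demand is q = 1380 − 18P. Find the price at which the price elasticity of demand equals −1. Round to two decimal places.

38.33

For linear demand q = a − bP, E = −bP/(a − bP). |E| = 1 ⇒ bP = a − bP ⇒ P = a/(2b).
P = 1380/(2·18) ≈ 38.33.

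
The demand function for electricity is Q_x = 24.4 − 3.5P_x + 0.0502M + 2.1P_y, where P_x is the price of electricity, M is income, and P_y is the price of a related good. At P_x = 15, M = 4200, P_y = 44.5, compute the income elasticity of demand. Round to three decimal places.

Evaluating quantity at (P_x, M, P_y) gives Q_x = 24.4 − 3.5(15) + 0.0502(4200) + 2.1(44.5) = 24.4 − 52.5 + 210.84 + 93.45 = 276.19.
∂Q_x/∂M = +0.0502, so E_I = 0.0502·(4200/276.19) ≈ 0.763.
E_I ∈ (0,1): normal good (necessity).

0.763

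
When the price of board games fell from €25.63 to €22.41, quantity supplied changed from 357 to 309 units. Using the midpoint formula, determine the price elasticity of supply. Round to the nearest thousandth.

%Δq = (309 − 357)/[(357 + 309)/2] = -48/333 ≈ -0.1441.
%ΔP = (22.41 − 25.63)/[(25.63 + 22.41)/2] = -3.22/24.02 ≈ -0.1341.
Arc elasticity E = %Δq/%ΔP ≈ -0.1441/-0.1341 ≈ 1.075.
|E| > 1: supply is elastic over this range.

1.075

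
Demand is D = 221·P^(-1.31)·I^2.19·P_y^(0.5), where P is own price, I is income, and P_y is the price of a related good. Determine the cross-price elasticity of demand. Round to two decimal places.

0.50

For a Cobb–Douglas (constant-elasticity) form D = A·P_y^α·…, the elasticity with respect to P_y equals the exponent α at every point.
Here the exponent on P_y is 0.5, so the cross-price elasticity of demand is 0.50.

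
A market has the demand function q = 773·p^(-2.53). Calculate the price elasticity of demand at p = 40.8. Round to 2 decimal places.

-2.53

For a Cobb–Douglas (constant-elasticity) form q = A·p^α·…, the elasticity with respect to p equals the exponent α at every point.
Here the exponent on p is -2.53, so the price elasticity of demand is -2.53.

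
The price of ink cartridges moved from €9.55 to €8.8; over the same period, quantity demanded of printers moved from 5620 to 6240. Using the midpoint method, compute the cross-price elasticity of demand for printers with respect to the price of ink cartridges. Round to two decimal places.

%ΔQ_x = (6240 − 5620)/[(5620+6240)/2] = 620/5930 ≈ 0.1046.
%ΔP_y = (8.8 − 9.55)/[(9.55+8.8)/2] ≈ -0.0817.
E_xy = 0.1046/-0.0817 ≈ -1.28.
E_xy < 0, so printers and ink cartridges are complements.

-1.28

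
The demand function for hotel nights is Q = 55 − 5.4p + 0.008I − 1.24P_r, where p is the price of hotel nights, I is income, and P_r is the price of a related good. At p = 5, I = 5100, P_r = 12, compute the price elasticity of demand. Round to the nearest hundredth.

Evaluating quantity at (p, I, P_r) gives Q = 55 − 5.4(5) + 0.008(5100) − 1.24(12) = 55 − 27 + 40.8 − 14.88 = 53.92.
∂Q/∂p = −5.4, so E_p = (−5.4)·(5/53.92) ≈ -0.50.
|E_p| < 1: demand is inelastic.

-0.50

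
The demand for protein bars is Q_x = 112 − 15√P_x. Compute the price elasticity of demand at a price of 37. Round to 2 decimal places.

-2.20

At P_x = 37, Q_x = 20.7586.
dQ_x/dP_x = −15/(2√P_x) = −15/(2·6.0828).
Point elasticity E = (dQ_x/dP_x)·(P_x/Q_x) = -1.233 × 37/20.7586 ≈ -2.20.
|E| > 1, so demand is elastic at this price.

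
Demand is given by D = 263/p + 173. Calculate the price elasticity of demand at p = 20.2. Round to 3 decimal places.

-0.070

At p = 20.2, D = 186.0198.
dD/dp = −263/p² = −0.6445.
Point elasticity E = (dD/dp)·(p/D) = -0.6445 × 20.2/186.0198 ≈ -0.070.
|E| < 1, so demand is inelastic at this price.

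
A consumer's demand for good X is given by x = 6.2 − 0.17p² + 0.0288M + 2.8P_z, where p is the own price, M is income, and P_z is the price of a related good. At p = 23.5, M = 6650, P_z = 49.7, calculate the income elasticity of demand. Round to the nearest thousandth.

0.788

Evaluating quantity at (p, M, P_z) gives x = 6.2 − 0.17(23.5)² + 0.0288(6650) + 2.8(49.7) = 6.2 − 93.8825 + 191.52 + 139.16 = 242.9975.
∂x/∂M = +0.0288, so E_I = 0.0288·(6650/242.9975) ≈ 0.788.
E_I ∈ (0,1): normal good (necessity).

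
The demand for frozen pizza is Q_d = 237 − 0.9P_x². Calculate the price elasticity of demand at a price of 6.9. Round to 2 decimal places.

At P_x = 6.9, Q_d = 194.151.
dQ_d/dP_x = −2·0.9·P_x = −12.42.
Point elasticity E = (dQ_d/dP_x)·(P_x/Q_d) = -12.42 × 6.9/194.151 ≈ -0.44.
|E| < 1, so demand is inelastic at this price.

-0.44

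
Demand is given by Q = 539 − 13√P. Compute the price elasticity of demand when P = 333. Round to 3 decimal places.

At P = 333, Q = 301.7723.
dQ/dP = −13/(2√P) = −13/(2·18.2483).
Point elasticity E = (dQ/dP)·(P/Q) = -0.3562 × 333/301.7723 ≈ -0.393.
|E| < 1, so demand is inelastic at this price.

-0.393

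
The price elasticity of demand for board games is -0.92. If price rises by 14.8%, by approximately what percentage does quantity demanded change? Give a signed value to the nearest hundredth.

-13.62

%ΔQ ≈ E × %ΔP = (-0.92) × (14.8%) ≈ -13.62%.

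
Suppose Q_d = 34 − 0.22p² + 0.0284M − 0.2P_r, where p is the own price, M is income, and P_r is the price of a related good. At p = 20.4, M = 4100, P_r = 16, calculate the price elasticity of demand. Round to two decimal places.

Q_d = 34 − 0.22(20.4)² + 0.0284(4100) − 0.2(16) = 34 − 91.5552 + 116.44 − 3.2 = 55.6848.
∂Q_d/∂p = −2·0.22·p = -8.976, so E_p = -8.976·(20.4/55.6848) ≈ -3.29.
|E_p| > 1: demand is elastic.

-3.29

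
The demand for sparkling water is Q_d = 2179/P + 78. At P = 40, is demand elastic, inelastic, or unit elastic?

At P = 40, Q_d = 132.475.
dQ_d/dP = −2179/P² = −1.3619.
Point elasticity E = (dQ_d/dP)·(P/Q_d) = -1.3619 × 40/132.475 ≈ -0.411.
|E| ≈ 0.411 < 1, so demand is inelastic.

inelastic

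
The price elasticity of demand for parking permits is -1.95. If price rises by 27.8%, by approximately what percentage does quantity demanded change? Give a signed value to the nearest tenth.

-54.2

%ΔQ ≈ E × %ΔP = (-1.95) × (27.8%) ≈ -54.2%.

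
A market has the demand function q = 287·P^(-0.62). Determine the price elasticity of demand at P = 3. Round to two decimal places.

For a Cobb–Douglas (constant-elasticity) form q = A·P^α·…, the elasticity with respect to P equals the exponent α at every point.
Here the exponent on P is -0.62, so the price elasticity of demand is -0.62.

-0.62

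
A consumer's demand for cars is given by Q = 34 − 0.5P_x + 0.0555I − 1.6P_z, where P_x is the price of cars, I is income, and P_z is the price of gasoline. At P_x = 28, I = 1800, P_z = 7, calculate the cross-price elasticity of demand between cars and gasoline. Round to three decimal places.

-0.103

Substituting, Q = 34 − 0.5(28) + 0.0555(1800) − 1.6(7) = 34 − 14 + 99.9 − 11.2 = 108.7.
∂Q/∂P_z = −1.6, so E_xy = -1.6·(7/108.7) ≈ -0.103.
E_xy < 0: the goods are complements.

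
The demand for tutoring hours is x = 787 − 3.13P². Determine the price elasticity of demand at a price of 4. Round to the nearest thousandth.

At P = 4, x = 736.92.
dx/dP = −2·3.13·P = −25.04.
Point elasticity E = (dx/dP)·(P/x) = -25.04 × 4/736.92 ≈ -0.136.
|E| < 1, so demand is inelastic at this price.

-0.136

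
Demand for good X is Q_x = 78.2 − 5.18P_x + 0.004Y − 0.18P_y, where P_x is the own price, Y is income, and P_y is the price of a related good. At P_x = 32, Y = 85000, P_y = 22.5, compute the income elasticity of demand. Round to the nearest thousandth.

1.369

First evaluate Q_x: 78.2 − 5.18(32) + 0.004(85000) − 0.18(22.5) = 78.2 − 165.76 + 340 − 4.05 = 248.39.
∂Q_x/∂Y = +0.004, so E_I = 0.004·(85000/248.39) ≈ 1.369.
E_I > 1: normal good (luxury).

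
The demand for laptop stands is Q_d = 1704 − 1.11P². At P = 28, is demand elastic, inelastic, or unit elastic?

elastic

At P = 28, Q_d = 833.76.
dQ_d/dP = −2·1.11·P = −62.16.
Point elasticity E = (dQ_d/dP)·(P/Q_d) = -62.16 × 28/833.76 ≈ -2.088.
|E| ≈ 2.088 > 1, so demand is elastic.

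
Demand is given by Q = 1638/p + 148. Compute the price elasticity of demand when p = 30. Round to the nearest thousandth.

-0.269

At p = 30, Q = 202.6.
dQ/dp = −1638/p² = −1.82.
Point elasticity E = (dQ/dp)·(p/Q) = -1.82 × 30/202.6 ≈ -0.269.
|E| < 1, so demand is inelastic at this price.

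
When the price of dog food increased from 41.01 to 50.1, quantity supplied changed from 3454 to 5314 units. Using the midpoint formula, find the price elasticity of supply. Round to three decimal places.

2.126

%Δq = (5314 − 3454)/[(3454 + 5314)/2] = 1860/4384 ≈ 0.4243.
%Δp = (50.1 − 41.01)/[(41.01 + 50.1)/2] = 9.09/45.555 ≈ 0.1995.
Arc elasticity E = %Δq/%Δp ≈ 0.4243/0.1995 ≈ 2.126.
|E| > 1: supply is elastic over this range.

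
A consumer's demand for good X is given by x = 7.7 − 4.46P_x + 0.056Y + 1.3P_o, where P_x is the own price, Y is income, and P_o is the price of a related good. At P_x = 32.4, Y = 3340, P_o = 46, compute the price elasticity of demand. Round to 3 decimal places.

x = 7.7 − 4.46(32.4) + 0.056(3340) + 1.3(46) = 7.7 − 144.504 + 187.04 + 59.8 = 110.036.
∂x/∂P_x = −4.46, so E_p = (−4.46)·(32.4/110.036) ≈ -1.313.
|E_p| > 1: demand is elastic.

-1.313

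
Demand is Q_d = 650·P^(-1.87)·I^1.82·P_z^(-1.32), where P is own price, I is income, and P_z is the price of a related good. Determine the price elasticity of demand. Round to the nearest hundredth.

For a Cobb–Douglas (constant-elasticity) form Q_d = A·P^α·…, the elasticity with respect to P equals the exponent α at every point.
Here the exponent on P is -1.87, so the price elasticity of demand is -1.87.

-1.87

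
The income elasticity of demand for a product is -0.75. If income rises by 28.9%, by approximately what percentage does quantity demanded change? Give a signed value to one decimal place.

-21.7

%ΔQ ≈ E × %ΔI = (-0.75) × (28.9%) ≈ -21.7%.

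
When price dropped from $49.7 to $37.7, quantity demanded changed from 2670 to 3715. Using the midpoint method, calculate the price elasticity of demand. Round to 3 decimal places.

%ΔQ = (3715 − 2670)/[(2670 + 3715)/2] = 1045/3192.5 ≈ 0.3273.
%Δp = (37.7 − 49.7)/[(49.7 + 37.7)/2] = -12/43.7 ≈ -0.2746.
Arc elasticity E = %ΔQ/%Δp ≈ 0.3273/-0.2746 ≈ -1.192.
|E| > 1: demand is elastic over this range.

-1.192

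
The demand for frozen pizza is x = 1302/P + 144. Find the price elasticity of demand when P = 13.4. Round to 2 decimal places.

At P = 13.4, x = 241.1642.
dx/dP = −1302/P² = −7.2511.
Point elasticity E = (dx/dP)·(P/x) = -7.2511 × 13.4/241.1642 ≈ -0.40.
|E| < 1, so demand is inelastic at this price.

-0.40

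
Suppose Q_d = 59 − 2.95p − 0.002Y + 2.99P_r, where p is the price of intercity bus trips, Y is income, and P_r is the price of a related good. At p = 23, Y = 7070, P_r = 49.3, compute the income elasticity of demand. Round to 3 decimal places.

-0.114

Evaluating quantity at (p, Y, P_r) gives Q_d = 59 − 2.95(23) − 0.002(7070) + 2.99(49.3) = 59 − 67.85 − 14.14 + 147.407 = 124.417.
∂Q_d/∂Y = −0.002, so E_I = -0.002·(7070/124.417) ≈ -0.114.
E_I < 0: inferior good.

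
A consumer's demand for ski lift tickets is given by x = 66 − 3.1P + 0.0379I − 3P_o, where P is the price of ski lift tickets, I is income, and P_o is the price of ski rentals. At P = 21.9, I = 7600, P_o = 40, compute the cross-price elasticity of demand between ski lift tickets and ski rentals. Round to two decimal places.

-0.72

At the given point, x = 66 − 3.1(21.9) + 0.0379(7600) − 3(40) = 66 − 67.89 + 288.04 − 120 = 166.15.
∂x/∂P_o = −3, so E_xy = -3·(40/166.15) ≈ -0.72.
E_xy < 0: the goods are complements.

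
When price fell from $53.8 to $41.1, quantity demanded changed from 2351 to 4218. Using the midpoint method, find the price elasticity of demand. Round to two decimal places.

%ΔQ = (4218 − 2351)/[(2351 + 4218)/2] = 1867/3284.5 ≈ 0.5684.
%ΔP = (41.1 − 53.8)/[(53.8 + 41.1)/2] = -12.7/47.45 ≈ -0.2677.
Arc elasticity E = %ΔQ/%ΔP ≈ 0.5684/-0.2677 ≈ -2.12.
|E| > 1: demand is elastic over this range.

-2.12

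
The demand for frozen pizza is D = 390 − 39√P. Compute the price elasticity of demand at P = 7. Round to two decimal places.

-0.18

At P = 7, D = 286.8157.
dD/dP = −39/(2√P) = −39/(2·2.6458).
Point elasticity E = (dD/dP)·(P/D) = -7.3703 × 7/286.8157 ≈ -0.18.
|E| < 1, so demand is inelastic at this price.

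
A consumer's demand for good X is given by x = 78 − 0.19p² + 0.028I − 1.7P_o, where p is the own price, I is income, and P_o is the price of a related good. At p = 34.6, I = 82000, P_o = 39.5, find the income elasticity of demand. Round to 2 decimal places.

1.10

Substituting, x = 78 − 0.19(34.6)² + 0.028(82000) − 1.7(39.5) = 78 − 227.4604 + 2296 − 67.15 = 2079.3896.
∂x/∂I = +0.028, so E_I = 0.028·(82000/2079.3896) ≈ 1.10.
E_I > 1: normal good (luxury).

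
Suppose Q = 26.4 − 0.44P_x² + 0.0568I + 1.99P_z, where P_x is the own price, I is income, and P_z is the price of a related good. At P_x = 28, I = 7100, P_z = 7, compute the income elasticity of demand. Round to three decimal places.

4.088

Evaluating quantity at (P_x, I, P_z) gives Q = 26.4 − 0.44(28)² + 0.0568(7100) + 1.99(7) = 26.4 − 344.96 + 403.28 + 13.93 = 98.65.
∂Q/∂I = +0.0568, so E_I = 0.0568·(7100/98.65) ≈ 4.088.
E_I > 1: normal good (luxury).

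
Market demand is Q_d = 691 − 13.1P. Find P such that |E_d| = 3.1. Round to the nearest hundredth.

Set −bP/(a − bP) = −3.1 ⇒ bP = 3.1(a − bP) ⇒ bP(1+3.1) = 3.1·a.
P = 3.1·691/(13.1·4.1) ≈ 39.88.

39.88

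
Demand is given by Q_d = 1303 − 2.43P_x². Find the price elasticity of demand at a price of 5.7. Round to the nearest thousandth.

-0.129

At P_x = 5.7, Q_d = 1224.0493.
dQ_d/dP_x = −2·2.43·P_x = −27.702.
Point elasticity E = (dQ_d/dP_x)·(P_x/Q_d) = -27.702 × 5.7/1224.0493 ≈ -0.129.
|E| < 1, so demand is inelastic at this price.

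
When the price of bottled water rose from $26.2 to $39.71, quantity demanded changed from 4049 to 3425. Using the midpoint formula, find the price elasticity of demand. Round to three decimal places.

%ΔQ = (3425 − 4049)/[(4049 + 3425)/2] = -624/3737 ≈ -0.1670.
%ΔP = (39.71 − 26.2)/[(26.2 + 39.71)/2] = 13.51/32.955 ≈ 0.4100.
Arc elasticity E = %ΔQ/%ΔP ≈ -0.1670/0.4100 ≈ -0.407.
|E| < 1: demand is inelastic over this range.

-0.407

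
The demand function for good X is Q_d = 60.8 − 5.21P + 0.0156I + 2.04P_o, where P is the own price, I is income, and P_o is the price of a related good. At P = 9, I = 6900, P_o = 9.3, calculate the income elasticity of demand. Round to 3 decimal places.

At the given point, Q_d = 60.8 − 5.21(9) + 0.0156(6900) + 2.04(9.3) = 60.8 − 46.89 + 107.64 + 18.972 = 140.522.
∂Q_d/∂I = +0.0156, so E_I = 0.0156·(6900/140.522) ≈ 0.766.
E_I ∈ (0,1): normal good (necessity).

0.766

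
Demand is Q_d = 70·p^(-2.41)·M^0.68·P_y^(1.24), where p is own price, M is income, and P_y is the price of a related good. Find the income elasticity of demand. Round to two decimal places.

For a Cobb–Douglas (constant-elasticity) form Q_d = A·M^α·…, the elasticity with respect to M equals the exponent α at every point.
Here the exponent on M is 0.68, so the income elasticity of demand is 0.68.

0.68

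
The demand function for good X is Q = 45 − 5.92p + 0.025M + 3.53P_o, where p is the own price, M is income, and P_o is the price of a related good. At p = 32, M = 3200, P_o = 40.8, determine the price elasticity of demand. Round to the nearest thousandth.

-2.380

Substituting, Q = 45 − 5.92(32) + 0.025(3200) + 3.53(40.8) = 45 − 189.44 + 80 + 144.024 = 79.584.
∂Q/∂p = −5.92, so E_p = (−5.92)·(32/79.584) ≈ -2.380.
|E_p| > 1: demand is elastic.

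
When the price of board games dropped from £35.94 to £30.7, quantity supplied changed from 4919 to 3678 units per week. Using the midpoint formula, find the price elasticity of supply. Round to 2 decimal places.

%Δq = (3678 − 4919)/[(4919 + 3678)/2] = -1241/4298.5 ≈ -0.2887.
%Δp = (30.7 − 35.94)/[(35.94 + 30.7)/2] = -5.24/33.32 ≈ -0.1573.
Arc elasticity E = %Δq/%Δp ≈ -0.2887/-0.1573 ≈ 1.84.
|E| > 1: supply is elastic over this range.

1.84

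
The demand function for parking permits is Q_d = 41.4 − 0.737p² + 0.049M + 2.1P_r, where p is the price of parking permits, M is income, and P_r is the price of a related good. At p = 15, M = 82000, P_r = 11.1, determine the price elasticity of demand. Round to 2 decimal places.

At the given point, Q_d = 41.4 − 0.737(15)² + 0.049(82000) + 2.1(11.1) = 41.4 − 165.825 + 4018 + 23.31 = 3916.885.
∂Q_d/∂p = −2·0.737·p = -22.11, so E_p = -22.11·(15/3916.885) ≈ -0.08.
|E_p| < 1: demand is inelastic.

-0.08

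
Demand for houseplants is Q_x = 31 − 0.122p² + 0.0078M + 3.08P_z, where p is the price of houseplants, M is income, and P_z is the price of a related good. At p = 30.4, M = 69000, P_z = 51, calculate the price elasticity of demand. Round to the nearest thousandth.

-0.368

Q_x = 31 − 0.122(30.4)² + 0.0078(69000) + 3.08(51) = 31 − 112.7475 + 538.2 + 157.08 = 613.5325.
∂Q_x/∂p = −2·0.122·p = -7.4176, so E_p = -7.4176·(30.4/613.5325) ≈ -0.368.
|E_p| < 1: demand is inelastic.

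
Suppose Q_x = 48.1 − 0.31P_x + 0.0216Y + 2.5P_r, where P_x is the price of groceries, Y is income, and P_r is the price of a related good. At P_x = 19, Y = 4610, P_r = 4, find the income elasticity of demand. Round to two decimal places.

0.66

Evaluating quantity at (P_x, Y, P_r) gives Q_x = 48.1 − 0.31(19) + 0.0216(4610) + 2.5(4) = 48.1 − 5.89 + 99.576 + 10 = 151.786.
∂Q_x/∂Y = +0.0216, so E_I = 0.0216·(4610/151.786) ≈ 0.66.
E_I ∈ (0,1): normal good (necessity).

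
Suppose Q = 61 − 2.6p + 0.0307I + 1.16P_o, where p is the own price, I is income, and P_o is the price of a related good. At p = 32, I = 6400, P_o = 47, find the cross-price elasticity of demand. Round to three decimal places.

Evaluating quantity at (p, I, P_o) gives Q = 61 − 2.6(32) + 0.0307(6400) + 1.16(47) = 61 − 83.2 + 196.48 + 54.52 = 228.8.
∂Q/∂P_o = +1.16, so E_xy = 1.16·(47/228.8) ≈ 0.238.
E_xy > 0: the goods are substitutes.

0.238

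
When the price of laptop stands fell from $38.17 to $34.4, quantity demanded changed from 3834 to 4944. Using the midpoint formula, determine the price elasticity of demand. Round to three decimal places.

%ΔQ = (4944 − 3834)/[(3834 + 4944)/2] = 1110/4389 ≈ 0.2529.
%ΔP = (34.4 − 38.17)/[(38.17 + 34.4)/2] = -3.77/36.285 ≈ -0.1039.
Arc elasticity E = %ΔQ/%ΔP ≈ 0.2529/-0.1039 ≈ -2.434.
|E| > 1: demand is elastic over this range.

-2.434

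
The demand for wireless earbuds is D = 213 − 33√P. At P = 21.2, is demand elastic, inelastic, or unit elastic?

At P = 21.2, D = 61.0566.
dD/dP = −33/(2√P) = −33/(2·4.6043).
Point elasticity E = (dD/dP)·(P/D) = -3.5836 × 21.2/61.0566 ≈ -1.244.
|E| ≈ 1.244 > 1, so demand is elastic.

elastic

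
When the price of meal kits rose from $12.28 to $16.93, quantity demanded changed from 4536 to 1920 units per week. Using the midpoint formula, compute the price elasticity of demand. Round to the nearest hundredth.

-2.55

%ΔQ = (1920 − 4536)/[(4536 + 1920)/2] = -2616/3228 ≈ -0.8104.
%Δp = (16.93 − 12.28)/[(12.28 + 16.93)/2] = 4.65/14.605 ≈ 0.3184.
Arc elasticity E = %ΔQ/%Δp ≈ -0.8104/0.3184 ≈ -2.55.
|E| > 1: demand is elastic over this range.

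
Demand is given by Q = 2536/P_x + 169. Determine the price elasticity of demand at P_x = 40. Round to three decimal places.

-0.273

At P_x = 40, Q = 232.4.
dQ/dP_x = −2536/P_x² = −1.585.
Point elasticity E = (dQ/dP_x)·(P_x/Q) = -1.585 × 40/232.4 ≈ -0.273.
|E| < 1, so demand is inelastic at this price.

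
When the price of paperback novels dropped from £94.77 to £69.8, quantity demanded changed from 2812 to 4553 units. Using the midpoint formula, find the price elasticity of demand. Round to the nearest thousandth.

-1.558

%Δq = (4553 − 2812)/[(2812 + 4553)/2] = 1741/3682.5 ≈ 0.4728.
%Δp = (69.8 − 94.77)/[(94.77 + 69.8)/2] = -24.97/82.285 ≈ -0.3035.
Arc elasticity E = %Δq/%Δp ≈ 0.4728/-0.3035 ≈ -1.558.
|E| > 1: demand is elastic over this range.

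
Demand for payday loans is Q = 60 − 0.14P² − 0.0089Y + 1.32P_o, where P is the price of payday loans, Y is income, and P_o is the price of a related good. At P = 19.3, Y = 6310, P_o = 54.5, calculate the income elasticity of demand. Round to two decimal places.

Evaluating quantity at (P, Y, P_o) gives Q = 60 − 0.14(19.3)² − 0.0089(6310) + 1.32(54.5) = 60 − 52.1486 − 56.159 + 71.94 = 23.6324.
∂Q/∂Y = −0.0089, so E_I = -0.0089·(6310/23.6324) ≈ -2.38.
E_I < 0: inferior good.

-2.38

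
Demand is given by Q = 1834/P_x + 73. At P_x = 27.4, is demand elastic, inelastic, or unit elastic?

At P_x = 27.4, Q = 139.9343.
dQ/dP_x = −1834/P_x² = −2.4429.
Point elasticity E = (dQ/dP_x)·(P_x/Q) = -2.4429 × 27.4/139.9343 ≈ -0.478.
|E| ≈ 0.478 < 1, so demand is inelastic.

inelastic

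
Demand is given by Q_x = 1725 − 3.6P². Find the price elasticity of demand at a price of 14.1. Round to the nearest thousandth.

-1.418

At P = 14.1, Q_x = 1009.284.
dQ_x/dP = −2·3.6·P = −101.52.
Point elasticity E = (dQ_x/dP)·(P/Q_x) = -101.52 × 14.1/1009.284 ≈ -1.418.
|E| > 1, so demand is elastic at this price.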